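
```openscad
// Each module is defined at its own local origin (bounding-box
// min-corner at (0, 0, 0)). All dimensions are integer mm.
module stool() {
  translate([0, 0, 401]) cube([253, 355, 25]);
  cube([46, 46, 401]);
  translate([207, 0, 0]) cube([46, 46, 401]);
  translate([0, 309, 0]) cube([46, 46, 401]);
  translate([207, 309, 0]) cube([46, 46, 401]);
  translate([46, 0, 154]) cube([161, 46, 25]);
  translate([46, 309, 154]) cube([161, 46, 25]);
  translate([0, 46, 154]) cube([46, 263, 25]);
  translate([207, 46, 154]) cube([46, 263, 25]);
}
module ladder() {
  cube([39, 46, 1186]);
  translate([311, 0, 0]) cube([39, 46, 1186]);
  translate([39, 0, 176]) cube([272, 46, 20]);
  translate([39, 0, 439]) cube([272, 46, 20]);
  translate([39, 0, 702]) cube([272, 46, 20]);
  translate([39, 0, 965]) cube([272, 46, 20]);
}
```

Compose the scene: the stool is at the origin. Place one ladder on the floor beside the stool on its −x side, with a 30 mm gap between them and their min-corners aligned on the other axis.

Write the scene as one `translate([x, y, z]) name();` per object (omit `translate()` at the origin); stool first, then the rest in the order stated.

stool();
translate([-380, 0, 0]) ladder();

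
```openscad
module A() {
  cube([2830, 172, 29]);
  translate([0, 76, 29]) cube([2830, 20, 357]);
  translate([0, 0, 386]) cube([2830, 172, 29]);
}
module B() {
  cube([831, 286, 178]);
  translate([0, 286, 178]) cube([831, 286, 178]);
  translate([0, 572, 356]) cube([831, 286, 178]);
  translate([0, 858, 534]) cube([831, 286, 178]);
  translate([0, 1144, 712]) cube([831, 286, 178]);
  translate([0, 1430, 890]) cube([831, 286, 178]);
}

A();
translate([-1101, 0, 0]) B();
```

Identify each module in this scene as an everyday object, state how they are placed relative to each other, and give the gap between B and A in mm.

A is an I-beam. B is a staircase. The staircase is on the floor beside the I-beam on its −x side. The gap between the staircase and the I-beam is 270 mm.

The staircase's nearest face is 270 mm from the I-beam's −x face.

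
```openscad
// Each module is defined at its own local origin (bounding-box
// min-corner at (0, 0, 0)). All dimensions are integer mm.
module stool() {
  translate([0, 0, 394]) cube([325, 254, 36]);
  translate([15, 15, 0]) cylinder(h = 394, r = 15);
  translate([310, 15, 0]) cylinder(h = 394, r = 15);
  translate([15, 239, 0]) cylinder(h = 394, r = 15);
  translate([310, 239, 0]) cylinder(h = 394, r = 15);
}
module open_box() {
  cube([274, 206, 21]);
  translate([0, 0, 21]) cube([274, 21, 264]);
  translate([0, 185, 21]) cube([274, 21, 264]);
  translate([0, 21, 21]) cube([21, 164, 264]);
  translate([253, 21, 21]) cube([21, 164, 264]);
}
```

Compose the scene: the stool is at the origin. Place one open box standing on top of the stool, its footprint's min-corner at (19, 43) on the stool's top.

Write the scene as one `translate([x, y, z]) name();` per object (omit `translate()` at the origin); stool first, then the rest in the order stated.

stool();
translate([19, 43, 430]) open_box();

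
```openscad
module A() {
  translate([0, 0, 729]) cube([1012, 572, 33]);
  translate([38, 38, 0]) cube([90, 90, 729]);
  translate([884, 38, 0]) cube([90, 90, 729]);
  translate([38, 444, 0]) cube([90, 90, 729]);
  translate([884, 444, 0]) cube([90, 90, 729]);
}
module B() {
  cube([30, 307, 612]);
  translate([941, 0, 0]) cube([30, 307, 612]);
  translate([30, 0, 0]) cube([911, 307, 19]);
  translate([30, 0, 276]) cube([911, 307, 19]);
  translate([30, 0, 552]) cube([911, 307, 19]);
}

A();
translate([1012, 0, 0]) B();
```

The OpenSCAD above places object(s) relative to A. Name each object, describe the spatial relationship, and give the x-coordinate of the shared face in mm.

The table's +x face and the bookshelf's −x face are both at x = 1012 mm.

A is a table. B is a bookshelf. The bookshelf is against the table's +x side, with their −y faces flush. The x-coordinate of the shared face is 1012 mm.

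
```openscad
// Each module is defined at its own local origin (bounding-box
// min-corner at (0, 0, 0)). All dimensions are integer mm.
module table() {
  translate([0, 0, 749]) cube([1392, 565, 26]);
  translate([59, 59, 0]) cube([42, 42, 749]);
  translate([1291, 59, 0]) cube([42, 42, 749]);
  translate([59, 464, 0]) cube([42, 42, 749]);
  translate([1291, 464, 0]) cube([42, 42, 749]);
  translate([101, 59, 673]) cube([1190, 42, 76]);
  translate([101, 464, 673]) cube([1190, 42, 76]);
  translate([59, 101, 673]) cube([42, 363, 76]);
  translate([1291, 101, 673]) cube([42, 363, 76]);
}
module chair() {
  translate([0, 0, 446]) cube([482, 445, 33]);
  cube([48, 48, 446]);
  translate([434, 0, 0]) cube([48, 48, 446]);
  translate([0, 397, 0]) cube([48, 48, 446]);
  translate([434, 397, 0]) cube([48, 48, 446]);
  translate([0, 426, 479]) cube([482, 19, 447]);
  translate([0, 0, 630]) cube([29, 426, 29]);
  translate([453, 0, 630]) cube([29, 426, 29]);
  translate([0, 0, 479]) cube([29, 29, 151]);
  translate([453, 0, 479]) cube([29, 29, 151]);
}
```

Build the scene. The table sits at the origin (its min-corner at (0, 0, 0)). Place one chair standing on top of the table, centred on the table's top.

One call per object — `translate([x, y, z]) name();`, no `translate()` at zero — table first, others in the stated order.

table();
translate([455, 60, 775]) chair();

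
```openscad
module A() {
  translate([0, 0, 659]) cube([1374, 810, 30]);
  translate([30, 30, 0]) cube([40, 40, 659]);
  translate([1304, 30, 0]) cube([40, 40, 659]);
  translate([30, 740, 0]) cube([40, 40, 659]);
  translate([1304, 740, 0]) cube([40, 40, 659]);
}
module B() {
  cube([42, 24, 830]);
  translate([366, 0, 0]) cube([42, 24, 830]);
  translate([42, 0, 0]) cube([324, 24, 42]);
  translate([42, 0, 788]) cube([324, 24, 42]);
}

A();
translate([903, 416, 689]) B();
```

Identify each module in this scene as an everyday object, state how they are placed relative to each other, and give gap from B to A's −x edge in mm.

The picture frame's min-x is at 903; the table's min-x is 0; gap = 903 mm.

A is a table. B is a picture frame. The picture frame is on top of the table. The gap from the picture frame to the table's −x edge is 903 mm.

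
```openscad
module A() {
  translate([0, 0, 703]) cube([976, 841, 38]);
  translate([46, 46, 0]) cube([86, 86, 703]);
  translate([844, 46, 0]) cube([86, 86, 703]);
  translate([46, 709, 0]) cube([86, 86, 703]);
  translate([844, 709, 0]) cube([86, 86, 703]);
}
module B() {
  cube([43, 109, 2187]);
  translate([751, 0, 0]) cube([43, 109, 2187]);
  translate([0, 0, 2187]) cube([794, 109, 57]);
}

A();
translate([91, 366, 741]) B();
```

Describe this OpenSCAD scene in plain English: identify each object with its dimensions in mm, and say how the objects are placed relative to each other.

A is a table with a 976×841 mm rectangular top, 38 mm thick, top surface at z = 741 mm, supported by four 86×86 mm square legs, each inset 46 mm from the nearest pair of top edges, running from the floor.

B is a door frame. The clear opening is 708 mm wide and 2187 mm high. Two 43 mm wide jambs, 109 mm deep, stand either side of the opening from the floor to the top of the opening. A 57 mm thick head sits across the top of both jambs, spanning the full outside width of the frame.

The door frame is on top of the table, centred.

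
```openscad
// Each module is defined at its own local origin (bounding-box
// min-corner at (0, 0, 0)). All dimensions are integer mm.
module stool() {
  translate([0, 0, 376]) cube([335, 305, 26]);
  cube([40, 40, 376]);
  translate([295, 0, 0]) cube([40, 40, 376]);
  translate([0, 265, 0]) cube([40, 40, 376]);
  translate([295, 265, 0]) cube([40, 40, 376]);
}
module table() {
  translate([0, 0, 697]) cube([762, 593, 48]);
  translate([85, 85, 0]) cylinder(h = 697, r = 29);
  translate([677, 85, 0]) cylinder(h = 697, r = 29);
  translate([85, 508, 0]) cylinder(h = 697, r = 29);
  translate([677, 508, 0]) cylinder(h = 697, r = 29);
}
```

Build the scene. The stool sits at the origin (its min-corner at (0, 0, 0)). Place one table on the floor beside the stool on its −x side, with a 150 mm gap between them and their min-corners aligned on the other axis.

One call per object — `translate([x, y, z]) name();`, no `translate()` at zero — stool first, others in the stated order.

stool();
translate([-912, 0, 0]) table();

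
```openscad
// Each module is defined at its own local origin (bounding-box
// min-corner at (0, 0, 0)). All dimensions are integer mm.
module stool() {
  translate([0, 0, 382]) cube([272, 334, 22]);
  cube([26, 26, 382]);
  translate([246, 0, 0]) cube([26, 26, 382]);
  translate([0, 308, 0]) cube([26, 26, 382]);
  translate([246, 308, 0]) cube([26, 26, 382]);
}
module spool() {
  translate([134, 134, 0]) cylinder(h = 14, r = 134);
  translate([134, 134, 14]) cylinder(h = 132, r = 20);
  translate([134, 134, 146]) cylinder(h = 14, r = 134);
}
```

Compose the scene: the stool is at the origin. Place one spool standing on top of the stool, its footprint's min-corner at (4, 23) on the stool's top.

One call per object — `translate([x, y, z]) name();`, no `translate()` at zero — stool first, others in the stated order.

stool();
translate([4, 23, 404]) spool();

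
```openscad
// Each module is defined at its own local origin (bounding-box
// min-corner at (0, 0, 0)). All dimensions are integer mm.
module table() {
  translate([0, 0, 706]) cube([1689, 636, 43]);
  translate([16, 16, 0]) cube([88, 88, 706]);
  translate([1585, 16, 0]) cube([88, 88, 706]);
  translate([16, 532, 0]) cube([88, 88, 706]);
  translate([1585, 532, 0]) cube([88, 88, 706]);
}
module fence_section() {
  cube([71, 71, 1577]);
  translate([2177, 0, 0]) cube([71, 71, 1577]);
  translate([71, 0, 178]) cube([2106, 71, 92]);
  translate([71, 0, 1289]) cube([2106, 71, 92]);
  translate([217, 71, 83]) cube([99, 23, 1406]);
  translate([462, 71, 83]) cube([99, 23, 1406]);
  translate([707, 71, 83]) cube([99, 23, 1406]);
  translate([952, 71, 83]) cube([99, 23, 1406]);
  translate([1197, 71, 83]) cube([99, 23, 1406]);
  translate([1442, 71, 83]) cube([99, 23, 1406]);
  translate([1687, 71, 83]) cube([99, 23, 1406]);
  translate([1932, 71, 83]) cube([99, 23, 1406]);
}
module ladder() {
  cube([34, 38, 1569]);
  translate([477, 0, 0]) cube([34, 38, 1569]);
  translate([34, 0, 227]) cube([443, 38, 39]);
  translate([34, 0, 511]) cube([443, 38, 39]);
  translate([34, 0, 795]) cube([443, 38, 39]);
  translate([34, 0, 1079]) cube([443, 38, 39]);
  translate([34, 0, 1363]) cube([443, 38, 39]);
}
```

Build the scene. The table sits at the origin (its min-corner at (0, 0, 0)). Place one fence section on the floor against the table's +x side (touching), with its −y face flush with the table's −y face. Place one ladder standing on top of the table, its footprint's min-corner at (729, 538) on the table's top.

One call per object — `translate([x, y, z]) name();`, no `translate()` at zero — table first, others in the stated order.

table();
translate([1689, 0, 0]) fence_section();
translate([729, 538, 749]) ladder();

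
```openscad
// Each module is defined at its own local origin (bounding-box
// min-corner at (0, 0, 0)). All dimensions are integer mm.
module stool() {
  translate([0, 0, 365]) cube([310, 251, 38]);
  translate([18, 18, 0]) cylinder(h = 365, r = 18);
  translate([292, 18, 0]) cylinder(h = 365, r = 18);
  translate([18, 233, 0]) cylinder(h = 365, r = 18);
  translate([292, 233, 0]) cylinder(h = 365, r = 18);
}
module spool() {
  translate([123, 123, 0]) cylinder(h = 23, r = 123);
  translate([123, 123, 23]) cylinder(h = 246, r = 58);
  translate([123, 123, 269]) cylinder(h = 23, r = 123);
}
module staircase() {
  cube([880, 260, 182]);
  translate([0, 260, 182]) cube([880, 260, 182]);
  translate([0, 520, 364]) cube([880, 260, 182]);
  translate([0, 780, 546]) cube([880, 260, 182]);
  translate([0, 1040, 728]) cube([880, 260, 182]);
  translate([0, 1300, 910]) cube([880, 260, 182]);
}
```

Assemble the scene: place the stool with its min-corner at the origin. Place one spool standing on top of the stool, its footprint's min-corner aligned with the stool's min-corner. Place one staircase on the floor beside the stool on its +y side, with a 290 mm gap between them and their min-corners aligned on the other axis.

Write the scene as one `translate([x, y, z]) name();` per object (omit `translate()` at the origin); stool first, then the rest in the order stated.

stool();
translate([0, 0, 403]) spool();
translate([0, 541, 0]) staircase();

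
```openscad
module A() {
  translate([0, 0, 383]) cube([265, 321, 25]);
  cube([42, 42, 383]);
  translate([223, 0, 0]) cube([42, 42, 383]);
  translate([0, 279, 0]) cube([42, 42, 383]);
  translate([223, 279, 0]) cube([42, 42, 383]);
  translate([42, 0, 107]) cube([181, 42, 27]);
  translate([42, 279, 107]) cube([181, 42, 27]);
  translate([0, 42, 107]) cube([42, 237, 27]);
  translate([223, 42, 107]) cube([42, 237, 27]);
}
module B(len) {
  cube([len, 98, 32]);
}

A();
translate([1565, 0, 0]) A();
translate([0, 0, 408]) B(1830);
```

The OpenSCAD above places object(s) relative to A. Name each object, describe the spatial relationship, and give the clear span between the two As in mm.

A is a stool. B is a beam. A beam spans the tops of two stools. The clear span between the two stools is 1300 mm.

Second stool starts at x = 1565; first ends at x = 265; clear span = 1565 − 265 = 1300 mm.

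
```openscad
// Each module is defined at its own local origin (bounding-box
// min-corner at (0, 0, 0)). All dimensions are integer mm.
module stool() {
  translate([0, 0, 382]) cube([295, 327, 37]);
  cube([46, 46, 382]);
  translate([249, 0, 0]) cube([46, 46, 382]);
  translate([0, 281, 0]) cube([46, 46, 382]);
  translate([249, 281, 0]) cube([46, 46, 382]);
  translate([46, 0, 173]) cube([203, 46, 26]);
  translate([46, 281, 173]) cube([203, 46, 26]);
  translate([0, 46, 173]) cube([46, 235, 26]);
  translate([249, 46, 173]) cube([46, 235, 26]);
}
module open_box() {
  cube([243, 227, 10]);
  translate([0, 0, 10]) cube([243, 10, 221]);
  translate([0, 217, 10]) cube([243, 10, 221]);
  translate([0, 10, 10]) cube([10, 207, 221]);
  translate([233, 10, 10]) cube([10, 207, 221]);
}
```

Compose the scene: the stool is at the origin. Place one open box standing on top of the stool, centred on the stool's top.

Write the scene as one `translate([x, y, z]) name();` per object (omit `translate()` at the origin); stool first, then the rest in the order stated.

stool();
translate([26, 50, 419]) open_box();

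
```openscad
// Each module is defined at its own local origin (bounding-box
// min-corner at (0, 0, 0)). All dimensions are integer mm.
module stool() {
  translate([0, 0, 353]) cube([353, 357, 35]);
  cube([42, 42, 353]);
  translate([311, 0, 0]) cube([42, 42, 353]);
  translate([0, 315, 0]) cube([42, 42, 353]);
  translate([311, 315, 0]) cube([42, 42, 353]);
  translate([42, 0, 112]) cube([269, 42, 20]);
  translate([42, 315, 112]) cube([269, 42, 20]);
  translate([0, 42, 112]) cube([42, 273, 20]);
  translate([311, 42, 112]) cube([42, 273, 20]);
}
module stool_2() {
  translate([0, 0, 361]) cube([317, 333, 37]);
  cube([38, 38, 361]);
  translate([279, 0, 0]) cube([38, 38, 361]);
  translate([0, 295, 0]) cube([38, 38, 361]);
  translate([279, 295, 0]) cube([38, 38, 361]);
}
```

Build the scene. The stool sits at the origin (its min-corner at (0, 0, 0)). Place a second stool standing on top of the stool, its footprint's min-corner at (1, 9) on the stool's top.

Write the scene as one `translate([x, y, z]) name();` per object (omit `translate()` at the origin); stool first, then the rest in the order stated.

stool();
translate([1, 9, 388]) stool_2();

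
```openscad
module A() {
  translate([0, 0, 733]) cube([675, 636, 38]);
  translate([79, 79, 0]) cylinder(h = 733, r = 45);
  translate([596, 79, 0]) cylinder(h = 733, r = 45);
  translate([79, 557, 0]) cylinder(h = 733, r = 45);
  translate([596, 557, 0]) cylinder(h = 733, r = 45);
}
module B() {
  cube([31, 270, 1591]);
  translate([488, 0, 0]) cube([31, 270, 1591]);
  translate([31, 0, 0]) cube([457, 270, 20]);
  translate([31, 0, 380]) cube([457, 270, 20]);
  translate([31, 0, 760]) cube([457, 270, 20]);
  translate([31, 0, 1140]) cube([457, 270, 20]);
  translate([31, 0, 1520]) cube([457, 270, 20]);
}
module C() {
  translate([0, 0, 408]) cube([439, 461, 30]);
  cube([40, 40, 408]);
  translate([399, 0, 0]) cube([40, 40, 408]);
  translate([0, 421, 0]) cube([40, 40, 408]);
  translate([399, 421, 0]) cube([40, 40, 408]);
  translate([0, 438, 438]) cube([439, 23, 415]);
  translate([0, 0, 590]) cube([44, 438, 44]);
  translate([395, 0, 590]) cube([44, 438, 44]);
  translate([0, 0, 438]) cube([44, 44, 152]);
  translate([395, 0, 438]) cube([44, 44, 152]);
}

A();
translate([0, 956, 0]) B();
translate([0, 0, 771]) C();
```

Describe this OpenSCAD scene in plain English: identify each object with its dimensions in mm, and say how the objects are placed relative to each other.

A is a table with a 675×636 mm rectangular top, 38 mm thick, top surface at z = 771 mm, supported by four round legs of 90 mm diameter, each leg's bounding box inset 34 mm from the nearest pair of top edges, running from the floor.

B is a bookshelf 519 mm wide overall, 270 mm deep and 1591 mm tall. The two sides are 31 mm thick vertical panels. 5 horizontal shelves of 20 mm thickness span between the inner faces of the sides; the lowest shelf sits on the floor and shelves are stacked with a clear vertical gap of 360 mm between each pair.

C is a chair: 439×461 mm seat, 30 mm thick, top at z = 438 mm, on four 40 mm square corner legs flush with the seat edges. A 23 mm thick backrest slab spans the full seat width, extending 415 mm above the seat top, its back face flush with the seat's +y edge. Two armrests of 44×44 mm section run along each side from the seat's front edge to the front of the backrest, top faces 196 mm above the seat top and outer faces flush with the seat's x-edges; a 44×44 mm post under the front of each armrest stands on the seat at the front corner.

The bookshelf is on the floor beside the table on its +y side. The chair is on top of the table.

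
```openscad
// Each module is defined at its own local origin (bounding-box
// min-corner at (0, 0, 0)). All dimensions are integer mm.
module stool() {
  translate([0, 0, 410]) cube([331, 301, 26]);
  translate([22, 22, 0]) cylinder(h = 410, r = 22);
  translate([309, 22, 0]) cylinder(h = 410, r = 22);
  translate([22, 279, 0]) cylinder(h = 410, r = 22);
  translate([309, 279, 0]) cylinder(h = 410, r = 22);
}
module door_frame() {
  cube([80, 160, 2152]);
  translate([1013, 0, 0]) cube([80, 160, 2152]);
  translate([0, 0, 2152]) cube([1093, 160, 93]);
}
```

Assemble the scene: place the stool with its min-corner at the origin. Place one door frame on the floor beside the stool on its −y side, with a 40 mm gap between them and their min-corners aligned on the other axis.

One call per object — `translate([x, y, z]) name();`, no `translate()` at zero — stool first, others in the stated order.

stool();
translate([0, -200, 0]) door_frame();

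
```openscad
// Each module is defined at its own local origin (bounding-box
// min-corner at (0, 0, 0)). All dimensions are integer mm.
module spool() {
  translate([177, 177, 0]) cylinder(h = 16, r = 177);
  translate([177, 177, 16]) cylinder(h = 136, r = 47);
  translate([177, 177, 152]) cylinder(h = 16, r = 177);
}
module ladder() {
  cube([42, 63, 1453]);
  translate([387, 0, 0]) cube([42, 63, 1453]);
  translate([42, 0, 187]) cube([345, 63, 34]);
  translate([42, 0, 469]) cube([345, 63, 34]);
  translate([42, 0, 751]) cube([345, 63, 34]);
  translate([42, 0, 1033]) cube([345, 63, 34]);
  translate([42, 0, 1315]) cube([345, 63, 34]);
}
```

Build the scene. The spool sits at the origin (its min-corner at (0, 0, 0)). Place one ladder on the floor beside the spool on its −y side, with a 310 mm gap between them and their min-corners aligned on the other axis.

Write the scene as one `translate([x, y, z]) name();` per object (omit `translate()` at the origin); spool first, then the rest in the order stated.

spool();
translate([0, -373, 0]) ladder();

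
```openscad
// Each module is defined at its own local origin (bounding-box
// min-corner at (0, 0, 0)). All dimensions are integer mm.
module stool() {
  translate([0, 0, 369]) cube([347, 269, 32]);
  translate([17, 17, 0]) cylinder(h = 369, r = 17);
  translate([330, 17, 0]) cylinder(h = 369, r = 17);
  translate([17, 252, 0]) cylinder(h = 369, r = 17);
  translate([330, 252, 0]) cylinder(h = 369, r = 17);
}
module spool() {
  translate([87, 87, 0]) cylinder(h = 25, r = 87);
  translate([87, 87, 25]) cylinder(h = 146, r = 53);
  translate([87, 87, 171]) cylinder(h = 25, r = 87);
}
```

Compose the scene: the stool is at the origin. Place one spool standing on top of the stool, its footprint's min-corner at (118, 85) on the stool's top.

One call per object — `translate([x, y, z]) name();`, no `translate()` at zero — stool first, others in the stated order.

stool();
translate([118, 85, 401]) spool();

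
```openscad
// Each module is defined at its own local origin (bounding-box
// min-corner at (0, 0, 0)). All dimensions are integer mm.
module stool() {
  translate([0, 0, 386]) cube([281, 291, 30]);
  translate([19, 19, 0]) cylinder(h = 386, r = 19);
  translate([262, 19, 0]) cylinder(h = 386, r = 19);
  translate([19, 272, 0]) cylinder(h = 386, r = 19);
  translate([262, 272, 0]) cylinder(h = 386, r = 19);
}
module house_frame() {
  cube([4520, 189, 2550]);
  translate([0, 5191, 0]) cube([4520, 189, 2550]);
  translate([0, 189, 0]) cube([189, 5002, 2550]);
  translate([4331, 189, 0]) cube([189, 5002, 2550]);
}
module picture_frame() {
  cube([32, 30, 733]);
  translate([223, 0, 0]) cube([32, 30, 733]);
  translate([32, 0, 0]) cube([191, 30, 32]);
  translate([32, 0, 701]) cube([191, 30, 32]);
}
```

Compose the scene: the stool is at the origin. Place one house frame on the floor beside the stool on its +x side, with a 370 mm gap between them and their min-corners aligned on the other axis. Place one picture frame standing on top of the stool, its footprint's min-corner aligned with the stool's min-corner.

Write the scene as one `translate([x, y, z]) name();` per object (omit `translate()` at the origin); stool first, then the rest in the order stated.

stool();
translate([651, 0, 0]) house_frame();
translate([0, 0, 416]) picture_frame();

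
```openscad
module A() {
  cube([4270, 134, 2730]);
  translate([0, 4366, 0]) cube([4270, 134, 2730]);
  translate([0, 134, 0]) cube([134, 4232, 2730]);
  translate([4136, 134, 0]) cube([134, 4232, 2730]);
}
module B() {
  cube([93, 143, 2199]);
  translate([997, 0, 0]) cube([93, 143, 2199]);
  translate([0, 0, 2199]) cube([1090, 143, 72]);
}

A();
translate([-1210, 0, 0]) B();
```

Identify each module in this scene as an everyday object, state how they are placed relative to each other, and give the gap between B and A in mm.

The door frame's nearest face is 120 mm from the house frame's −x face.

A is a house frame. B is a door frame. The door frame is on the floor beside the house frame on its −x side. The gap between the door frame and the house frame is 120 mm.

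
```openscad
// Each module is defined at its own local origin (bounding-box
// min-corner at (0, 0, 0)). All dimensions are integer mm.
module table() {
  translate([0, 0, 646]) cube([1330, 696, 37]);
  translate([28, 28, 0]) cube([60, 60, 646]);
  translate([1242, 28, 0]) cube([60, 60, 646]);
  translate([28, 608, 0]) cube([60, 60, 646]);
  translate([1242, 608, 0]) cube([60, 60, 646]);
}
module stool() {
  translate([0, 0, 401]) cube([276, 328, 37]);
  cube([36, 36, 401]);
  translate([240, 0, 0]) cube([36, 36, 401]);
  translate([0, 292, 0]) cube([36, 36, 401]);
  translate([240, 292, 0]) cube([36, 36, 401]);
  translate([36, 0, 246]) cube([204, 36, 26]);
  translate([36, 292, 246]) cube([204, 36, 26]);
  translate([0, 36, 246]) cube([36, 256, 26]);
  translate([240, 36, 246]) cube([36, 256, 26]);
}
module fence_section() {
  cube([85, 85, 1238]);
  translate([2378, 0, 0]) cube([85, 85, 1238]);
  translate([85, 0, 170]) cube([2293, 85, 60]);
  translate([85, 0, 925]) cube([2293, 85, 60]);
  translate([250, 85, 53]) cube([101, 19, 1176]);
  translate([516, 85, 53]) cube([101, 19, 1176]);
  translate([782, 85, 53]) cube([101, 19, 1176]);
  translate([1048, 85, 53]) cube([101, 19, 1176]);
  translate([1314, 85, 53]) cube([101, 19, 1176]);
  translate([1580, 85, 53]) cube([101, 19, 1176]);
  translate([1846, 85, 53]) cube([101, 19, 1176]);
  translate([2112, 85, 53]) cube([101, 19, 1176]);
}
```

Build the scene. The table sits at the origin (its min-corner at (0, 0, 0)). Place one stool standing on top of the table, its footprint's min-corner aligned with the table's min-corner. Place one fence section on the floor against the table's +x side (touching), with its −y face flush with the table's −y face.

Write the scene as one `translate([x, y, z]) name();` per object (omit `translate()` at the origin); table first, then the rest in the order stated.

table();
translate([0, 0, 683]) stool();
translate([1330, 0, 0]) fence_section();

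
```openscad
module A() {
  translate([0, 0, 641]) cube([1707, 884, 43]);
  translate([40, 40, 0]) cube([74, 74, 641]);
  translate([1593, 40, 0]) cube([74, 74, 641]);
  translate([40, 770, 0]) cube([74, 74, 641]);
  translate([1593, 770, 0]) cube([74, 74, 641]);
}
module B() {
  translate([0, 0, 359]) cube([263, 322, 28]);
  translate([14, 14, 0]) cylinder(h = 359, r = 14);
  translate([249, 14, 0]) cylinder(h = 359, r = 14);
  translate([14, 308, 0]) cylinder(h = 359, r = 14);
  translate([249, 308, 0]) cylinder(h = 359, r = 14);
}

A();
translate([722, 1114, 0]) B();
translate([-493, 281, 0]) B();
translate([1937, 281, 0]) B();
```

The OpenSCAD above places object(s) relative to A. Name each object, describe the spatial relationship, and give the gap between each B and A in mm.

Each stool's nearest face is 230 mm from the table's bounding box.

A is a table. B is a stool. Three stools sit around the table at the +y, −x, +x sides. The gap between each stool and the table is 230 mm.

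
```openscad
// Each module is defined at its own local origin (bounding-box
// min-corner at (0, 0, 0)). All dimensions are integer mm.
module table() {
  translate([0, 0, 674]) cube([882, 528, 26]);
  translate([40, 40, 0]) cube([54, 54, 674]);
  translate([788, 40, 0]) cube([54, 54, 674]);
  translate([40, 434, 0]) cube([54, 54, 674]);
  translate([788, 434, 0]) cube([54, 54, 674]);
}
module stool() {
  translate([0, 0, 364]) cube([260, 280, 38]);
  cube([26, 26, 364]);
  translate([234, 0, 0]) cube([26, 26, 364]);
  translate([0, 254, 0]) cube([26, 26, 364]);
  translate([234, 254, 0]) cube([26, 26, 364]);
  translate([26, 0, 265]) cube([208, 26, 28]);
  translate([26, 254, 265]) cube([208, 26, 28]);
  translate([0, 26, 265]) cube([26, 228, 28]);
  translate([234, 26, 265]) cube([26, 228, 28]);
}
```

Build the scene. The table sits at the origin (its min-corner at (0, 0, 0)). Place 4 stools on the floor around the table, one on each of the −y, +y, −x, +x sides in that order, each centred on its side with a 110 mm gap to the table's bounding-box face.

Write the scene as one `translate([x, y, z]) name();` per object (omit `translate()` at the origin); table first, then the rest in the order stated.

table();
translate([311, -390, 0]) stool();
translate([311, 638, 0]) stool();
translate([-370, 124, 0]) stool();
translate([992, 124, 0]) stool();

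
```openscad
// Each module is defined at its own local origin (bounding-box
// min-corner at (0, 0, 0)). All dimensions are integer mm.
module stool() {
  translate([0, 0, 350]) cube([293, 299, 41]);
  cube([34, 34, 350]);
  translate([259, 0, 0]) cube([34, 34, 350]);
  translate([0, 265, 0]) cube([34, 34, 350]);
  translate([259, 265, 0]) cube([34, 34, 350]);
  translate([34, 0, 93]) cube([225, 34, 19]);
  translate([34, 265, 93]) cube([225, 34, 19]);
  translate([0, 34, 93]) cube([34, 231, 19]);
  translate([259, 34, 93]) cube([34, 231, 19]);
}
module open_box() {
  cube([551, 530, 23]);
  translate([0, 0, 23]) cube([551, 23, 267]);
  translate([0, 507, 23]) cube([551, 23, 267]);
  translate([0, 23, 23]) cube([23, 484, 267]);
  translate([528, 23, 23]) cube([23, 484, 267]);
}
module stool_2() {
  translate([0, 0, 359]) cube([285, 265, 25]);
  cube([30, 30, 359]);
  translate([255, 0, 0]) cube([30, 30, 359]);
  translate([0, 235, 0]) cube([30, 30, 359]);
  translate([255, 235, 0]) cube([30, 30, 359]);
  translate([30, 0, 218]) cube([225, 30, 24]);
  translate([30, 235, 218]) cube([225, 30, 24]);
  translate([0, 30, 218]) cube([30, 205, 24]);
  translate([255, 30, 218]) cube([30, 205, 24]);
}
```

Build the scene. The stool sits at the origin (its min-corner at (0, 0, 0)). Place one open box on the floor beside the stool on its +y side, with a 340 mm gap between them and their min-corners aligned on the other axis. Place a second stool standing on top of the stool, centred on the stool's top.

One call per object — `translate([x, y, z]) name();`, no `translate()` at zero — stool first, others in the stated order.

stool();
translate([0, 639, 0]) open_box();
translate([4, 17, 391]) stool_2();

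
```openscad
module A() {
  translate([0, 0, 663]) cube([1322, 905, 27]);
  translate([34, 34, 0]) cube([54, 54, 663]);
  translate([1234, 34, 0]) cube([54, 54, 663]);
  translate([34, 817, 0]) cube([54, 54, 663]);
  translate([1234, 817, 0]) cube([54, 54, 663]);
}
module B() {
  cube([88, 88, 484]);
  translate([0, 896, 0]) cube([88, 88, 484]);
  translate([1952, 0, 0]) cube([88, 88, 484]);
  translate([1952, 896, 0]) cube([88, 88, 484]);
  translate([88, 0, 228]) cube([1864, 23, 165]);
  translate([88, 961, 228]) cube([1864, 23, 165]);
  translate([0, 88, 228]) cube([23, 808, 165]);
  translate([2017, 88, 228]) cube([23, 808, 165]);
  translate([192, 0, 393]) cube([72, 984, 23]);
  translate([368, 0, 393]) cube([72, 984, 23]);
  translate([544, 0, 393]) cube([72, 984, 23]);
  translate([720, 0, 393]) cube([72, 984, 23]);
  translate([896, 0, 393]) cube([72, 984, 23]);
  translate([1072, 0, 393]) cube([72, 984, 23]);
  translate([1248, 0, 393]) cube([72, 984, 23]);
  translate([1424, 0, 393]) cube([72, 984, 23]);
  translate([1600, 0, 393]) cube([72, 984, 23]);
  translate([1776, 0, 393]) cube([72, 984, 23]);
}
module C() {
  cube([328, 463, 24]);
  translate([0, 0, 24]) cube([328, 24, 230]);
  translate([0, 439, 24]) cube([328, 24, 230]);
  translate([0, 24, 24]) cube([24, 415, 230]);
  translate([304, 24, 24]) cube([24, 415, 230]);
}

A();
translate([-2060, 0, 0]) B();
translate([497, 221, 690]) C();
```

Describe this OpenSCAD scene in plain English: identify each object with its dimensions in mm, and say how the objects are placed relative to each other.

A is a table: top 1322 mm (x) × 905 mm (y), 27 mm thick, upper face at z = 690 mm, on four 54×54 mm square legs, each inset 34 mm from the nearest pair of top edges, running from z = 0 to the bottom of the top.

B is a bed frame 2040 mm long (x) by 984 mm wide (y). Four 88×88 mm corner posts, 484 mm tall, at the corners of the footprint. Four rails of 23 mm thickness and 165 mm height run between adjacent posts with their undersides at z = 228 mm, their outer faces flush with the outside of the frame (the two x-running rails run between the posts' inner faces; the two y-running rails run between the posts' inner faces). 10 slats, each 72 mm wide (x) and 23 mm thick, lie across the top of the two x-running rails, running the full 984 mm width of the frame in y; the slats are evenly spaced along x between the inner faces of the end posts with equal gaps (rounded down to the nearest mm) at the −x end and between each pair — any rounding remainder accumulates at the +x end.

C is an open storage box with external size 328×463×254 mm and wall thickness 24 mm (the base is also 24 mm thick). The base covers the whole footprint; the four walls stand on the base, with the y-facing walls full-width and the x-facing walls fitting between their inner faces.

The bed frame is on the floor beside the table on its −x side. The open box is on top of the table, centred.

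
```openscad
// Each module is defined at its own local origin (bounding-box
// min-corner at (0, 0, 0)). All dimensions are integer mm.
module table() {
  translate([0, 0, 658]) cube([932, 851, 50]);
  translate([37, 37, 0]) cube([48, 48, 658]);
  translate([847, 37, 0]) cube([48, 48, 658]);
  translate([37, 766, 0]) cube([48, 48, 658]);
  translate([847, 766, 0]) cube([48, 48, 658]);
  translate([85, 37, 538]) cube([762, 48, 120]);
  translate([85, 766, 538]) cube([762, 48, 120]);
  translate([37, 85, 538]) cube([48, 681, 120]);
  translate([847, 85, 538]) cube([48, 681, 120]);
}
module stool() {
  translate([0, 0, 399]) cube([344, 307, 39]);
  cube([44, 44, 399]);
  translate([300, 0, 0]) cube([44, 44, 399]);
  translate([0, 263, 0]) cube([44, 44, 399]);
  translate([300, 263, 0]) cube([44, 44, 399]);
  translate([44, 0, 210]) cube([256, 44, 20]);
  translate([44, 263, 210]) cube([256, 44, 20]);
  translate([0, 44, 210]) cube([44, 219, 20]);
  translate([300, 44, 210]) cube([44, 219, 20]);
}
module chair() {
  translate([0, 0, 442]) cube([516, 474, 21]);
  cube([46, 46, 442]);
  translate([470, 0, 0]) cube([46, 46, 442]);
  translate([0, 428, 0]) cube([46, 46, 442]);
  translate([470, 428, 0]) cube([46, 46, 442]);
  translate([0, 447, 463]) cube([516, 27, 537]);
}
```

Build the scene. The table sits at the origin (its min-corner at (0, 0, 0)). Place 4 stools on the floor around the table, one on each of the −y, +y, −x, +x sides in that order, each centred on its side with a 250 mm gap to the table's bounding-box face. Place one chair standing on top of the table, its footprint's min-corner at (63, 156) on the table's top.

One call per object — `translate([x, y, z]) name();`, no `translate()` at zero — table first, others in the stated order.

table();
translate([294, -557, 0]) stool();
translate([294, 1101, 0]) stool();
translate([-594, 272, 0]) stool();
translate([1182, 272, 0]) stool();
translate([63, 156, 708]) chair();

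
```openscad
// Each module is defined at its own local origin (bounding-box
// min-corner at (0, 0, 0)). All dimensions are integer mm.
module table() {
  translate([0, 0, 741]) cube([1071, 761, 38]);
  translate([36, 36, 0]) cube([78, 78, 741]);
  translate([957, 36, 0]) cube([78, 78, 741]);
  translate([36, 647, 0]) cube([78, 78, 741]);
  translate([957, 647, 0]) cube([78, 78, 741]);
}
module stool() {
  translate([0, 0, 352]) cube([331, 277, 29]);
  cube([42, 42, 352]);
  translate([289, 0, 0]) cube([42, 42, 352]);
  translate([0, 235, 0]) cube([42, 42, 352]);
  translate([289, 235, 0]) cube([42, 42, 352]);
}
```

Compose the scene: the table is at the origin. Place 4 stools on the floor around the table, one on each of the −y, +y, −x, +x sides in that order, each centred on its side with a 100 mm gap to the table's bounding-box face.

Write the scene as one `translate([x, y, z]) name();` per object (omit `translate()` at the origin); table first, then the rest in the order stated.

table();
translate([370, -377, 0]) stool();
translate([370, 861, 0]) stool();
translate([-431, 242, 0]) stool();
translate([1171, 242, 0]) stool();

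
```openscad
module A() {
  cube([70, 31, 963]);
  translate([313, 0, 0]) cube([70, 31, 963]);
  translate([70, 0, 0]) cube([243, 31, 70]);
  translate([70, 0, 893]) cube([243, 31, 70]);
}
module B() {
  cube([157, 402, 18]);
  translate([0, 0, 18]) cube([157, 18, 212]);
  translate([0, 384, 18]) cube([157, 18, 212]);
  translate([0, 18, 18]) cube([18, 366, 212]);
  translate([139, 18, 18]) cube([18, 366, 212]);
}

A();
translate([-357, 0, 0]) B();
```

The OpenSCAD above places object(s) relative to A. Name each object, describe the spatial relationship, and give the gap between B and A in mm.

The open box's nearest face is 200 mm from the picture frame's −x face.

A is a picture frame. B is an open box. The open box is on the floor beside the picture frame on its −x side. The gap between the open box and the picture frame is 200 mm.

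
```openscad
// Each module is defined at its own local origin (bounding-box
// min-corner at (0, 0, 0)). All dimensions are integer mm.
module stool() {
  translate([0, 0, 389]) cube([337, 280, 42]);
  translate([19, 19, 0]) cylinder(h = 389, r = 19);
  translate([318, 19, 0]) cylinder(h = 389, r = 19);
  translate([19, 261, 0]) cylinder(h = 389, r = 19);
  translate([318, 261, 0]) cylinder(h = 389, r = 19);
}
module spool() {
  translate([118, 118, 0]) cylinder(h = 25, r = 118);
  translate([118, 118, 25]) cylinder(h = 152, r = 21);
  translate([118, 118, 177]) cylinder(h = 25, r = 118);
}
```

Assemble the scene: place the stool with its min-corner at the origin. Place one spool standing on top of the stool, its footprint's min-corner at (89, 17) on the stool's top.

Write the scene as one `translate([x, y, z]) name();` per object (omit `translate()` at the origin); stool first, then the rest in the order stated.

stool();
translate([89, 17, 431]) spool();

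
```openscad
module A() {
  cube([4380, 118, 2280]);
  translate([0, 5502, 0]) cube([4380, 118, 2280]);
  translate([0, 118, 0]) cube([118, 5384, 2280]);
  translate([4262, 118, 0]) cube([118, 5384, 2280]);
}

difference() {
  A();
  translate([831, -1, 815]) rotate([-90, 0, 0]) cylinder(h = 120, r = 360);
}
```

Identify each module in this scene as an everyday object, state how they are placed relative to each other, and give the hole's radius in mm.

A is a house frame. The house frame has a circular hole through its front wall. The hole's radius is 360 mm.

The subtracted cylinder has r = 360 mm.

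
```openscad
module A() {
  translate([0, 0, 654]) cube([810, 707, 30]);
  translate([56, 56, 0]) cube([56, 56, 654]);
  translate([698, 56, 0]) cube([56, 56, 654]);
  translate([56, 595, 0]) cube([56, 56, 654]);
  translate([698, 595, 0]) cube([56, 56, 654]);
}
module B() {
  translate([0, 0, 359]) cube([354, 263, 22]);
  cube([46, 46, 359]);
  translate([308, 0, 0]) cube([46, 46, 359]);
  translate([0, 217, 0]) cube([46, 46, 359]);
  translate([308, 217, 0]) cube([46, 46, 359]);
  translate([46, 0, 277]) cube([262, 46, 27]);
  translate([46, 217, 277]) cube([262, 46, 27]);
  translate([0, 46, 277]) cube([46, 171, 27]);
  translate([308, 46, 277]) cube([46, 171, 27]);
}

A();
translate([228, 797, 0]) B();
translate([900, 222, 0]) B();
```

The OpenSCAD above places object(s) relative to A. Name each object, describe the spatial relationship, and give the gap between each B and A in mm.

Each stool's nearest face is 90 mm from the table's bounding box.

A is a table. B is a stool. Two stools sit around the table at the +y, +x sides. The gap between each stool and the table is 90 mm.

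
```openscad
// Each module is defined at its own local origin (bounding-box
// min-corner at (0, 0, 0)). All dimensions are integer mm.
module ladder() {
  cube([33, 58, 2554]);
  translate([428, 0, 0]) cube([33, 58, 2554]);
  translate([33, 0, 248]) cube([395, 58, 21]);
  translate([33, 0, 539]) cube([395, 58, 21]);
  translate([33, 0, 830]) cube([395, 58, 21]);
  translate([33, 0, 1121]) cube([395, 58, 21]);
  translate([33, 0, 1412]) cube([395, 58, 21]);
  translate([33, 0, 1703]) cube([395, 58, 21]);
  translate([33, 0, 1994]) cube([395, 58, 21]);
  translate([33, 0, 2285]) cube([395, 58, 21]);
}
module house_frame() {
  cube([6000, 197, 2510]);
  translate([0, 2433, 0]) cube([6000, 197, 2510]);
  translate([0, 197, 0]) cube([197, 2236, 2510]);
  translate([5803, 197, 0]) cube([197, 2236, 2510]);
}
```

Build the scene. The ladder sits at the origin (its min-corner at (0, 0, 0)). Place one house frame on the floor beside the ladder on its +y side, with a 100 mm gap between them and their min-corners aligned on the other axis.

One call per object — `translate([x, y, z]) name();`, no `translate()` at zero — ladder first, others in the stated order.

ladder();
translate([0, 158, 0]) house_frame();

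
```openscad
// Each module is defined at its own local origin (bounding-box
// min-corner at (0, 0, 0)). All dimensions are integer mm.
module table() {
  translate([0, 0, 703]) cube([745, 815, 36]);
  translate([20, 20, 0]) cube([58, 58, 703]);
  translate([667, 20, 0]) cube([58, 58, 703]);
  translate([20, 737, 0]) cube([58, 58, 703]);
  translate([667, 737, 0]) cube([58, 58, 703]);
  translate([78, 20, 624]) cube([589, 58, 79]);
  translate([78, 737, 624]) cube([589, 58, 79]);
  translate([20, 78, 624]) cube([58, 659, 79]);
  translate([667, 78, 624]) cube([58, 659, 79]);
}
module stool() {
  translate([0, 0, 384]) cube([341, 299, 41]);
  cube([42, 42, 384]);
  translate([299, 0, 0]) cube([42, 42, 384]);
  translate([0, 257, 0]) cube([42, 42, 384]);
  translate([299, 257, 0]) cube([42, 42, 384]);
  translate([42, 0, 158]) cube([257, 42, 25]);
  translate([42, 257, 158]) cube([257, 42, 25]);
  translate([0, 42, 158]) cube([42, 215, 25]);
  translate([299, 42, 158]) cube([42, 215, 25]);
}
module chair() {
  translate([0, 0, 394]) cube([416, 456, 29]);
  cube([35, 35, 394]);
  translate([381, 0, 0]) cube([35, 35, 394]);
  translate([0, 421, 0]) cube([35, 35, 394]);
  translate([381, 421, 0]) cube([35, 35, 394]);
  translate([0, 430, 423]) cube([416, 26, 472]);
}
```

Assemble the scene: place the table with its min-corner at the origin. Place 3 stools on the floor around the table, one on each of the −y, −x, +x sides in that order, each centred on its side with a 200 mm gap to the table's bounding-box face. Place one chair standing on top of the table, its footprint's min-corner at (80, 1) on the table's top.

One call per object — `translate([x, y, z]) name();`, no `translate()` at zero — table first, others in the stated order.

table();
translate([202, -499, 0]) stool();
translate([-541, 258, 0]) stool();
translate([945, 258, 0]) stool();
translate([80, 1, 739]) chair();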